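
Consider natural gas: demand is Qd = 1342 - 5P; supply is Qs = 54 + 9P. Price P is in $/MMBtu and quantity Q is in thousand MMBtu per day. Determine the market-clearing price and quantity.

Equating demand and supply, 1342 - 5P = 54 + 9P gives 14P = 1288, so P* = 92.
From the demand curve, Q* = 1342 - 5(92) = 882.

P* = 92, Q* = 882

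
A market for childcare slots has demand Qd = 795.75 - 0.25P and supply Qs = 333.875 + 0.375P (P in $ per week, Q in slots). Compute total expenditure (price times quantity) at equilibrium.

The market clears where 795.75 - 0.25P = 333.875 + 0.375P. Rearranging, 0.625P = 461.875, hence P* = 739.
From the demand curve, Q* = 795.75 - 0.25(739) = 611.
Total expenditure = P* × Q* = 739 × 611 = 451529.

Total expenditure = 451529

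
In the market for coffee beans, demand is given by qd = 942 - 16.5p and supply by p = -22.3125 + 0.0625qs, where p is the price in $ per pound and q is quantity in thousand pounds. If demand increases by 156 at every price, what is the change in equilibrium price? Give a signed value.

Δp = 4.8

In direct form, qs = 357 + 16p.
The market clears where 942 - 16.5p = 357 + 16p. Rearranging, 32.5p = 585, hence p* = 18.
From the demand curve, q* = 942 - 16.5(18) = 645.
After the shift, demand is qd = 1098 - 16.5p.
New equilibrium: 741 = 32.5p, so p = 22.8 and q = 721.8.
Δp = 22.8 - 18 = 4.8.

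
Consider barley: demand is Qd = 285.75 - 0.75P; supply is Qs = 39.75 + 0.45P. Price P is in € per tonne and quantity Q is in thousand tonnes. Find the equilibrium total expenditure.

Total expenditure = 27060

The market clears where 285.75 - 0.75P = 39.75 + 0.45P. Rearranging, 1.2P = 246, hence P* = 205.
Substitute back: Q* = 285.75 - 0.75(205) = 132.
Total expenditure = P* × Q* = 205 × 132 = 27060.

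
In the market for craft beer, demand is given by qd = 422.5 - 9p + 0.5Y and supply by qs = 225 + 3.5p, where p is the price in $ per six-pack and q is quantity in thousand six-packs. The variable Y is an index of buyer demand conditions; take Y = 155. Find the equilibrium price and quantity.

With Y = 155, demand is qd = 500 - 9p.
Set qd = qs: 500 - 9p = 225 + 3.5p, so 275 = 12.5p and p* = 22.
Substitute back: q* = 500 - 9(22) = 302.

p* = 22, q* = 302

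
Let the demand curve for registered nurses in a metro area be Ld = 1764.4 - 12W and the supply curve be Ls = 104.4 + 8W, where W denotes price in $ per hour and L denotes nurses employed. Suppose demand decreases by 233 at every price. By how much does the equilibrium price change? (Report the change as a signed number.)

ΔW = -11.65

The market clears where 1764.4 - 12W = 104.4 + 8W. Rearranging, 20W = 1660, hence W* = 83.
Then L* = 1764.4 - 12(83) = 768.4.
After the shift, demand is Ld = 1531.4 - 12W.
Re-solving, 20W = 1427 gives W = 71.35 and L = 675.2.
ΔW = 71.35 - 83 = -11.65.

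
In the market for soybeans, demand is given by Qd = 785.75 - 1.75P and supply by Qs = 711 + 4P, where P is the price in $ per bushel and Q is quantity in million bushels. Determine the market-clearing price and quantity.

P* = 13, Q* = 763

Equating demand and supply, 785.75 - 1.75P = 711 + 4P gives 5.75P = 74.75, so P* = 13.
Then Q* = 785.75 - 1.75(13) = 763.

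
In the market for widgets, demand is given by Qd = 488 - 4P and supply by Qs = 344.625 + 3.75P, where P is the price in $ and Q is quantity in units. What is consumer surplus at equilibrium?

Set Qd = Qs: 488 - 4P = 344.625 + 3.75P, so 143.375 = 7.75P and P* = 18.5.
From the demand curve, Q* = 488 - 4(18.5) = 414.
Demand choke price (Qd = 0): P = 488/4 = 122. Consumer surplus = ½ × (122 - 18.5) × 414 = 21424.5.

Consumer surplus = 21424.5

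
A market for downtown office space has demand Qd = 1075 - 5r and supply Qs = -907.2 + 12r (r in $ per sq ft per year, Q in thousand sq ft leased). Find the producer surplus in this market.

Set Qd = Qs: 1075 - 5r = -907.2 + 12r, so 1982.2 = 17r and r* = 116.6.
Substitute back: Q* = 1075 - 5(116.6) = 492.
Supply choke price (Qs = 0): r = 75.6. Producer surplus = ½ × (116.6 - 75.6) × 492 = 10086.

Producer surplus = 10086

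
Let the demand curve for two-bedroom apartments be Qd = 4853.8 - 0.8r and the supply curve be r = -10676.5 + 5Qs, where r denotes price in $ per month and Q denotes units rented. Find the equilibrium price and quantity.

In direct form, Qs = 2135.3 + 0.2r.
Set Qd = Qs: 4853.8 - 0.8r = 2135.3 + 0.2r, so 2718.5 = r and r* = 2718.5.
From the demand curve, Q* = 4853.8 - 0.8(2718.5) = 2679.

r* = 2718.5, Q* = 2679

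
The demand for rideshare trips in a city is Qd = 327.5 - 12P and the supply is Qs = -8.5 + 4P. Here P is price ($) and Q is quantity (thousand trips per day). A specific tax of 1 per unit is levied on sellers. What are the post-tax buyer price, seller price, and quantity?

With a tax of 1 on sellers, they supply based on the net price P_s = P_b - 1, so Qs = -12.5 + 4P_b.
Set Qd = Qs: 327.5 - 12P_b = -12.5 + 4P_b, so 340 = 16P_b and P_b = 21.25.
Then P_s = 21.25 - 1 = 20.25 and Q = 327.5 - 12(21.25) = 72.5.

P_b = 21.25, P_s = 20.25, Q = 72.5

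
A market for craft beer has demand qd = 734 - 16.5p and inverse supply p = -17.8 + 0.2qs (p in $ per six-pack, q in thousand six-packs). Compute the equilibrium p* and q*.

Solving each curve for q: qs = 89 + 5p.
At equilibrium qd = qs, so 734 - 16.5p = 89 + 5p; collecting terms, 645 = 21.5p and p* = 30.
Substitute back: q* = 734 - 16.5(30) = 239.

p* = 30, q* = 239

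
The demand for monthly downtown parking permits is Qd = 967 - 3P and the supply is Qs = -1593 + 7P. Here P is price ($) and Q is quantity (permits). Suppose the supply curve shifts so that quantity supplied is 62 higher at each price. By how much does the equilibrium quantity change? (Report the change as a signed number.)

At equilibrium Qd = Qs, so 967 - 3P = -1593 + 7P; collecting terms, 2560 = 10P and P* = 256.
Then Q* = 967 - 3(256) = 199.
After the shift, supply is Qs = -1531 + 7P.
The new intersection has 2498 = 10P, i.e. P = 249.8, Q = 217.6.
ΔQ = 217.6 - 199 = 18.6.

ΔQ = 18.6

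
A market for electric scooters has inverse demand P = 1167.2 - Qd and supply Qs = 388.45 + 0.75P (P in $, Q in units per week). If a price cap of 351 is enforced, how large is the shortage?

Shortage = 164.5

In direct form, Qd = 1167.2 - P.
Evaluating both curves at the ceiling price 351 gives Qd = 816.2, Qs = 651.7.
Shortage = Qd - Qs = 816.2 - 651.7 = 164.5.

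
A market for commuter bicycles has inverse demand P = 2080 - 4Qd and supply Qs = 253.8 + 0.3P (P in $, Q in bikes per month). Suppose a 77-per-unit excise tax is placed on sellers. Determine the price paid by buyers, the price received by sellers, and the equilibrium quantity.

P_b = 526, P_s = 449, Q = 388.5

Rewriting in direct form: Qd = 520 - 0.25P.
Sellers keep P_s = P_b - 77 per unit, so supply in terms of the buyer price is Qs = 230.7 + 0.3P_b.
Equate demand and the shifted supply: 520 - 0.25P_b = 230.7 + 0.3P_b, giving 0.55P_b = 289.3, so P_b = 526.
So P_s = 449 and the quantity traded is Q = 520 - 0.25(526) = 388.5.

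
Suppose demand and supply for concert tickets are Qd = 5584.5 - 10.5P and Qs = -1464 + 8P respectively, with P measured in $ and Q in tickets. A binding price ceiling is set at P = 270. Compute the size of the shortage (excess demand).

Shortage = 2053.5

Evaluating both curves at the ceiling price 270 gives Qd = 2749.5, Qs = 696.
Shortage = Qd - Qs = 2749.5 - 696 = 2053.5.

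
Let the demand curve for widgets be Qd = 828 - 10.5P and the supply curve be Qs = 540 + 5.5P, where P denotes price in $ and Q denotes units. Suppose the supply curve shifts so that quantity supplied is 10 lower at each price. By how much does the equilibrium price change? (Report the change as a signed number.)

Set Qd = Qs: 828 - 10.5P = 540 + 5.5P, so 288 = 16P and P* = 18.
Then Q* = 828 - 10.5(18) = 639.
After the shift, supply is Qs = 530 + 5.5P.
Re-solving, 16P = 298 gives P = 18.625 and Q = 632.4375.
ΔP = 18.625 - 18 = 0.625.

ΔP = 0.625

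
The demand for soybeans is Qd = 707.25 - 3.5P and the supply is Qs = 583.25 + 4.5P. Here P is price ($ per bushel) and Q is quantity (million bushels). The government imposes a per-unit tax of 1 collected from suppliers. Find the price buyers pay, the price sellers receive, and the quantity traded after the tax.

With a tax of 1 on suppliers, they supply based on the net price P_s = P_b - 1, so Qs = 578.75 + 4.5P_b.
Equate demand and the shifted supply: 707.25 - 3.5P_b = 578.75 + 4.5P_b, giving 8P_b = 128.5, so P_b = 16.0625.
Then P_s = 16.0625 - 1 = 15.0625 and Q = 707.25 - 3.5(16.0625) = 651.03125.

P_b = 16.0625, P_s = 15.0625, Q = 651.03125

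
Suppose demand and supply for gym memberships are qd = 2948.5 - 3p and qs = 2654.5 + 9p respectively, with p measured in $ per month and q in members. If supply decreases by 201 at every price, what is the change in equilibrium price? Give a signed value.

Δp = 16.75

Equating demand and supply, 2948.5 - 3p = 2654.5 + 9p gives 12p = 294, so p* = 24.5.
Then q* = 2948.5 - 3(24.5) = 2875.
After the shift, supply is qs = 2453.5 + 9p.
The new intersection has 495 = 12p, i.e. p = 41.25, q = 2824.75.
Δp = 41.25 - 24.5 = 16.75.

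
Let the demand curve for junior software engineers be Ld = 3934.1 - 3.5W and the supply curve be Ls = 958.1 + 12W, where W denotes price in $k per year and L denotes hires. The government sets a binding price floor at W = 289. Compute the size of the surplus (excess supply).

Surplus = 1503.5

Evaluating both curves at the floor price 289 gives Ld = 2922.6, Ls = 4426.1.
Surplus = Ls - Ld = 4426.1 - 2922.6 = 1503.5.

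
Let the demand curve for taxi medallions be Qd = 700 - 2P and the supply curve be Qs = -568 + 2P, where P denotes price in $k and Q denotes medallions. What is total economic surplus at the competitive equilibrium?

Set Qd = Qs: 700 - 2P = -568 + 2P, so 1268 = 4P and P* = 317.
Plugging P* into demand: Q* = 700 - 2(317) = 66.
Demand choke price = 350; supply choke price = 284. CS = ½(350 - 317)(66) = 1089; PS = ½(317 - 284)(66) = 1089. Total surplus = 2178.

Total surplus = 2178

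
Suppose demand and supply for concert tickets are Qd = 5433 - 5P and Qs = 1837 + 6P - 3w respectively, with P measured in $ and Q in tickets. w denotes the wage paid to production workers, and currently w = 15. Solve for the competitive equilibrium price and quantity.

P* = 331, Q* = 3778

With w = 15, supply is Qs = 1792 + 6P.
At equilibrium Qd = Qs, so 5433 - 5P = 1792 + 6P; collecting terms, 3641 = 11P and P* = 331.
Plugging P* into demand: Q* = 5433 - 5(331) = 3778.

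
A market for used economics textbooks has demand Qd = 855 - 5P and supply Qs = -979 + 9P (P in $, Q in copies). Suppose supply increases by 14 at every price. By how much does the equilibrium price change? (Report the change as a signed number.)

Set Qd = Qs: 855 - 5P = -979 + 9P, so 1834 = 14P and P* = 131.
Substitute back: Q* = 855 - 5(131) = 200.
After the shift, supply is Qs = -965 + 9P.
Re-solving, 14P = 1820 gives P = 130 and Q = 205.
ΔP = 130 - 131 = -1.

ΔP = -1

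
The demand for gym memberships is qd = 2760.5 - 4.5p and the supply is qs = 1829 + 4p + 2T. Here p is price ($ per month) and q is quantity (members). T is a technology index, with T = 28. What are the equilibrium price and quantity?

p* = 103, q* = 2297

With T = 28, supply is qs = 1885 + 4p.
The market clears where 2760.5 - 4.5p = 1885 + 4p. Rearranging, 8.5p = 875.5, hence p* = 103.
From the demand curve, q* = 2760.5 - 4.5(103) = 2297.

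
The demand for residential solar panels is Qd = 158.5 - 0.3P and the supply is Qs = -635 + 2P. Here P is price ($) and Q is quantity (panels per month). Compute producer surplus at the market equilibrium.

Producer surplus = 756.25

At equilibrium Qd = Qs, so 158.5 - 0.3P = -635 + 2P; collecting terms, 793.5 = 2.3P and P* = 345.
Then Q* = 158.5 - 0.3(345) = 55.
Supply choke price (Qs = 0): P = 317.5. Producer surplus = ½ × (345 - 317.5) × 55 = 756.25.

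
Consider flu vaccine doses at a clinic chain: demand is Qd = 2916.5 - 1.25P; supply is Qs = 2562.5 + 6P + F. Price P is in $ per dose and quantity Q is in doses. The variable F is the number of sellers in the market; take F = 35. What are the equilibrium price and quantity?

P* = 44, Q* = 2861.5

With F = 35, supply is Qs = 2597.5 + 6P.
Set Qd = Qs: 2916.5 - 1.25P = 2597.5 + 6P, so 319 = 7.25P and P* = 44.
Plugging P* into demand: Q* = 2916.5 - 1.25(44) = 2861.5.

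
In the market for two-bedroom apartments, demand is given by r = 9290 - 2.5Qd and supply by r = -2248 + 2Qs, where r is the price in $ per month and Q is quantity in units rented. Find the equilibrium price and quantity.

r* = 2880, Q* = 2564

In direct form, Qd = 3716 - 0.4r and Qs = 1124 + 0.5r.
Equating demand and supply, 3716 - 0.4r = 1124 + 0.5r gives 0.9r = 2592, so r* = 2880.
Then Q* = 3716 - 0.4(2880) = 2564.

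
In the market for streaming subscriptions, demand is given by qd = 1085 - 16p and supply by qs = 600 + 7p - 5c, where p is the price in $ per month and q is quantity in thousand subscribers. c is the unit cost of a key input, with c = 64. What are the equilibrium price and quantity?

p* = 35, q* = 525

With c = 64, supply is qs = 280 + 7p.
The market clears where 1085 - 16p = 280 + 7p. Rearranging, 23p = 805, hence p* = 35.
From the demand curve, q* = 1085 - 16(35) = 525.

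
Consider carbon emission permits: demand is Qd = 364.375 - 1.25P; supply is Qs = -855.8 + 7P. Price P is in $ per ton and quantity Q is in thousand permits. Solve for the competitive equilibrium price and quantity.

At equilibrium Qd = Qs, so 364.375 - 1.25P = -855.8 + 7P; collecting terms, 1220.175 = 8.25P and P* = 147.9.
Then Q* = 364.375 - 1.25(147.9) = 179.5.

P* = 147.9, Q* = 179.5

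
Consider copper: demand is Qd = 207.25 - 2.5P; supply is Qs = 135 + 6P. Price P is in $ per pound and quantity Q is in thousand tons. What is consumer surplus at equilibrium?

Consumer surplus = 6919.2

At equilibrium Qd = Qs, so 207.25 - 2.5P = 135 + 6P; collecting terms, 72.25 = 8.5P and P* = 8.5.
Plugging P* into demand: Q* = 207.25 - 2.5(8.5) = 186.
Demand choke price (Qd = 0): P = 207.25/2.5 = 82.9. Consumer surplus = ½ × (82.9 - 8.5) × 186 = 6919.2.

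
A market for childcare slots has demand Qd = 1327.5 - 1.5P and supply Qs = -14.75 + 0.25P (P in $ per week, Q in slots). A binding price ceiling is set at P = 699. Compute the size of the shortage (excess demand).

With P fixed at 699, quantity demanded is 279 and quantity supplied is 160.
Shortage = Qd - Qs = 279 - 160 = 119.

Shortage = 119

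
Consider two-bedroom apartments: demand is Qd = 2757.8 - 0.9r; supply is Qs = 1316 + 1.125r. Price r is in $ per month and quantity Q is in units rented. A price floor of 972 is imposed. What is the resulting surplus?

Surplus = 526.5

At r = 972: Qd = 1883 and Qs = 2409.5.
Surplus = Qs - Qd = 2409.5 - 1883 = 526.5.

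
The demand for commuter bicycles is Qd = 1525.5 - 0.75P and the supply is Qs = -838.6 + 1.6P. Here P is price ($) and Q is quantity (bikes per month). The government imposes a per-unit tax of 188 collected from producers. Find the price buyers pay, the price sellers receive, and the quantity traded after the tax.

P_b = 1134, P_s = 946, Q = 675

Producers keep P_s = P_b - 188 per unit, so supply in terms of the buyer price is Qs = -1139.4 + 1.6P_b.
Set Qd = Qs: 1525.5 - 0.75P_b = -1139.4 + 1.6P_b, so 2664.9 = 2.35P_b and P_b = 1134.
Then P_s = 1134 - 188 = 946 and Q = 1525.5 - 0.75(1134) = 675.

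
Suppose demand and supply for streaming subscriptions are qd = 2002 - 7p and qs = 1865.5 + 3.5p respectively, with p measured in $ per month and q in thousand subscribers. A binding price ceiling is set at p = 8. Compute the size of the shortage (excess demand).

With p fixed at 8, quantity demanded is 1946 and quantity supplied is 1893.5.
Shortage = qd - qs = 1946 - 1893.5 = 52.5.

Shortage = 52.5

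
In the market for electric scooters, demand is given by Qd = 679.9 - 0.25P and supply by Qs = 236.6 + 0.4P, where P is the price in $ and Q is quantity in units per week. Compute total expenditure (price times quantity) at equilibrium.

At equilibrium Qd = Qs, so 679.9 - 0.25P = 236.6 + 0.4P; collecting terms, 443.3 = 0.65P and P* = 682.
Plugging P* into demand: Q* = 679.9 - 0.25(682) = 509.4.
Total expenditure = P* × Q* = 682 × 509.4 = 347410.8.

Total expenditure = 347410.8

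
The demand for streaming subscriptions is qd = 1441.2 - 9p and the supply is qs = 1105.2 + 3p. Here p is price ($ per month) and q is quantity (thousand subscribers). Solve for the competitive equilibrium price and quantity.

At equilibrium qd = qs, so 1441.2 - 9p = 1105.2 + 3p; collecting terms, 336 = 12p and p* = 28.
From the demand curve, q* = 1441.2 - 9(28) = 1189.2.

p* = 28, q* = 1189.2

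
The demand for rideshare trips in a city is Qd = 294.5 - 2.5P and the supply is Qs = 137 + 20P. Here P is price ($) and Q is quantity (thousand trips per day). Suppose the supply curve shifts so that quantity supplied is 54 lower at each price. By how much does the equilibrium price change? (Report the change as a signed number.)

At equilibrium Qd = Qs, so 294.5 - 2.5P = 137 + 20P; collecting terms, 157.5 = 22.5P and P* = 7.
From the demand curve, Q* = 294.5 - 2.5(7) = 277.
After the shift, supply is Qs = 83 + 20P.
The new intersection has 211.5 = 22.5P, i.e. P = 9.4, Q = 271.
ΔP = 9.4 - 7 = 2.4.

ΔP = 2.4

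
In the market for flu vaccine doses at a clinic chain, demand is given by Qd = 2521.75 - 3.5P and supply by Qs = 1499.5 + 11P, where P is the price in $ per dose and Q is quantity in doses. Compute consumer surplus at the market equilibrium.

Consumer surplus = 739375

The market clears where 2521.75 - 3.5P = 1499.5 + 11P. Rearranging, 14.5P = 1022.25, hence P* = 70.5.
Plugging P* into demand: Q* = 2521.75 - 3.5(70.5) = 2275.
Demand choke price (Qd = 0): P = 2521.75/3.5 = 720.5. Consumer surplus = ½ × (720.5 - 70.5) × 2275 = 739375.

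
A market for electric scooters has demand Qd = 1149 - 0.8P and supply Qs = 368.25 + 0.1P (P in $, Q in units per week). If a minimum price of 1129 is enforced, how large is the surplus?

With P fixed at 1129, quantity demanded is 245.8 and quantity supplied is 481.15.
Surplus = Qs - Qd = 481.15 - 245.8 = 235.35.

Surplus = 235.35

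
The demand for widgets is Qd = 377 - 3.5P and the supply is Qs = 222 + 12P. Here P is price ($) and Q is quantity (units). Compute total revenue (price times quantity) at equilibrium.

At equilibrium Qd = Qs, so 377 - 3.5P = 222 + 12P; collecting terms, 155 = 15.5P and P* = 10.
Then Q* = 377 - 3.5(10) = 342.
Total revenue = P* × Q* = 10 × 342 = 3420.

Total revenue = 3420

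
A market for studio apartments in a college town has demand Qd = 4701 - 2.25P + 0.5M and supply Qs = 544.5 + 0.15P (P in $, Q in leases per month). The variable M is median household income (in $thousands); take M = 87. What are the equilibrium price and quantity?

With M = 87, demand is Qd = 4744.5 - 2.25P.
The market clears where 4744.5 - 2.25P = 544.5 + 0.15P. Rearranging, 2.4P = 4200, hence P* = 1750.
Substitute back: Q* = 4744.5 - 2.25(1750) = 807.

P* = 1750, Q* = 807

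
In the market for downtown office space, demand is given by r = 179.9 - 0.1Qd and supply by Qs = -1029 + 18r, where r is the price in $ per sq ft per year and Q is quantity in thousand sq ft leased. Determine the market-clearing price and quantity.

Solving each curve for Q: Qd = 1799 - 10r.
At equilibrium Qd = Qs, so 1799 - 10r = -1029 + 18r; collecting terms, 2828 = 28r and r* = 101.
Plugging r* into demand: Q* = 1799 - 10(101) = 789.

r* = 101, Q* = 789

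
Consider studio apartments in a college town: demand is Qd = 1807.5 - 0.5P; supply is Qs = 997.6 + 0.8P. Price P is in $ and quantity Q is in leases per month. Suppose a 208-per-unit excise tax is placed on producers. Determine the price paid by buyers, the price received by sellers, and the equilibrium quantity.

Producers keep P_s = P_b - 208 per unit, so supply in terms of the buyer price is Qs = 831.2 + 0.8P_b.
Set Qd = Qs: 1807.5 - 0.5P_b = 831.2 + 0.8P_b, so 976.3 = 1.3P_b and P_b = 751.
Then P_s = 751 - 208 = 543 and Q = 1807.5 - 0.5(751) = 1432.

P_b = 751, P_s = 543, Q = 1432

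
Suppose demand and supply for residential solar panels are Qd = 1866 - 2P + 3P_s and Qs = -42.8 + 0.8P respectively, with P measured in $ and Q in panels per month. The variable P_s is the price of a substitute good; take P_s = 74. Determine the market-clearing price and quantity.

P* = 761, Q* = 566

With P_s = 74, demand is Qd = 2088 - 2P.
Equating demand and supply, 2088 - 2P = -42.8 + 0.8P gives 2.8P = 2130.8, so P* = 761.
Plugging P* into demand: Q* = 2088 - 2(761) = 566.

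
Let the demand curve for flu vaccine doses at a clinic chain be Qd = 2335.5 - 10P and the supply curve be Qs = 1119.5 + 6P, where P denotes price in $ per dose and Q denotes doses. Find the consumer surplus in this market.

Set Qd = Qs: 2335.5 - 10P = 1119.5 + 6P, so 1216 = 16P and P* = 76.
Then Q* = 2335.5 - 10(76) = 1575.5.
Demand choke price (Qd = 0): P = 2335.5/10 = 233.55. Consumer surplus = ½ × (233.55 - 76) × 1575.5 = 124110.0125.

Consumer surplus = 124110.0125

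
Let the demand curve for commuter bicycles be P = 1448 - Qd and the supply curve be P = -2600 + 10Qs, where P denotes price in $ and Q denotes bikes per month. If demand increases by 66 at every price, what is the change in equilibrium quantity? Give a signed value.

Inverting to quantity form: Qd = 1448 - P and Qs = 260 + 0.1P.
Set Qd = Qs: 1448 - P = 260 + 0.1P, so 1188 = 1.1P and P* = 1080.
Then Q* = 1448 - 1080 = 368.
After the shift, demand is Qd = 1514 - P.
Re-solving, 1.1P = 1254 gives P = 1140 and Q = 374.
ΔQ = 374 - 368 = 6.

ΔQ = 6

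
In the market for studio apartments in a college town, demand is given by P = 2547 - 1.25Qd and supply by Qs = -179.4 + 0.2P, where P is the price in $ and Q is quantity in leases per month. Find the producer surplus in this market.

Producer surplus = 174240

In direct form, Qd = 2037.6 - 0.8P.
At equilibrium Qd = Qs, so 2037.6 - 0.8P = -179.4 + 0.2P; collecting terms, 2217 = P and P* = 2217.
From the demand curve, Q* = 2037.6 - 0.8(2217) = 264.
Supply choke price (Qs = 0): P = 897. Producer surplus = ½ × (2217 - 897) × 264 = 174240.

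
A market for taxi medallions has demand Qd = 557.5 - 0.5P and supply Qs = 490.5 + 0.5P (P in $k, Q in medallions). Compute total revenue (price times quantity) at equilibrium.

Total revenue = 35108

At equilibrium Qd = Qs, so 557.5 - 0.5P = 490.5 + 0.5P; collecting terms, 67 = P and P* = 67.
Then Q* = 557.5 - 0.5(67) = 524.
Total revenue = P* × Q* = 67 × 524 = 35108.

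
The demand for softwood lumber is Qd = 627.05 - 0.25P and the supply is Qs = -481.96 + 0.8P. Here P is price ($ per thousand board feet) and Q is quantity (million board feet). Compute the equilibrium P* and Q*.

Set Qd = Qs: 627.05 - 0.25P = -481.96 + 0.8P, so 1109.01 = 1.05P and P* = 1056.2.
From the demand curve, Q* = 627.05 - 0.25(1056.2) = 363.

P* = 1056.2, Q* = 363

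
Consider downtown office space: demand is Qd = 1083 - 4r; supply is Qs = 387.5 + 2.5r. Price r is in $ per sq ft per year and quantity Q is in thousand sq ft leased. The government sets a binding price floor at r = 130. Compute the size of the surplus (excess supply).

Evaluating both curves at the floor price 130 gives Qd = 563, Qs = 712.5.
Surplus = Qs - Qd = 712.5 - 563 = 149.5.

Surplus = 149.5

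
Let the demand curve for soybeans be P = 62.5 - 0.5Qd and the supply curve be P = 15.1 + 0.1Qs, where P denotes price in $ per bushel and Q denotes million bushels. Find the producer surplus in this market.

Producer surplus = 312.05

Inverting to quantity form: Qd = 125 - 2P and Qs = -151 + 10P.
At equilibrium Qd = Qs, so 125 - 2P = -151 + 10P; collecting terms, 276 = 12P and P* = 23.
Then Q* = 125 - 2(23) = 79.
Supply choke price (Qs = 0): P = 15.1. Producer surplus = ½ × (23 - 15.1) × 79 = 312.05.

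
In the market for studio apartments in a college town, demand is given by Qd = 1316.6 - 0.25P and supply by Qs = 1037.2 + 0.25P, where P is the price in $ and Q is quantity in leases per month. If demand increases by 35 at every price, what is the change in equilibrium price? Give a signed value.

The market clears where 1316.6 - 0.25P = 1037.2 + 0.25P. Rearranging, 0.5P = 279.4, hence P* = 558.8.
Then Q* = 1316.6 - 0.25(558.8) = 1176.9.
After the shift, demand is Qd = 1351.6 - 0.25P.
New equilibrium: 314.4 = 0.5P, so P = 628.8 and Q = 1194.4.
ΔP = 628.8 - 558.8 = 70.

ΔP = 70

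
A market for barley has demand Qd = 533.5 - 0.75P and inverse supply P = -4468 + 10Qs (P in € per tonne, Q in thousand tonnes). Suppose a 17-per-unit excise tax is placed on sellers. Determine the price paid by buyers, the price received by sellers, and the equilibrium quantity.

Inverting to quantity form: Qs = 446.8 + 0.1P.
Sellers keep P_s = P_b - 17 per unit, so supply in terms of the buyer price is Qs = 445.1 + 0.1P_b.
Market clearing requires 533.5 - 0.75P_b = 445.1 + 0.1P_b; hence 88.4 = 0.85P_b and P_b = 104.
So P_s = 87 and the quantity traded is Q = 533.5 - 0.75(104) = 455.5.

P_b = 104, P_s = 87, Q = 455.5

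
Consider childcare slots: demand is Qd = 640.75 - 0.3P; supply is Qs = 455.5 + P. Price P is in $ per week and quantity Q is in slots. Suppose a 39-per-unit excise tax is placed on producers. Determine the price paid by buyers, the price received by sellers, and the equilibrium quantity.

Producers keep P_s = P_b - 39 per unit, so supply in terms of the buyer price is Qs = 416.5 + P_b.
Market clearing requires 640.75 - 0.3P_b = 416.5 + P_b; hence 224.25 = 1.3P_b and P_b = 172.5.
Then P_s = 172.5 - 39 = 133.5 and Q = 640.75 - 0.3(172.5) = 589.

P_b = 172.5, P_s = 133.5, Q = 589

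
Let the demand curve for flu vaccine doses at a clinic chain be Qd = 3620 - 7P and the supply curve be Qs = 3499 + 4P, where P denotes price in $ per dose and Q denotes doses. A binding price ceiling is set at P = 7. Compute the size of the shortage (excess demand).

Shortage = 44

Evaluating both curves at the ceiling price 7 gives Qd = 3571, Qs = 3527.
Shortage = Qd - Qs = 3571 - 3527 = 44.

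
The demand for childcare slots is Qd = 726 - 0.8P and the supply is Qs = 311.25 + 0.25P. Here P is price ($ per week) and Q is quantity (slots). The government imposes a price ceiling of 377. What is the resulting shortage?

Shortage = 18.9

At P = 377: Qd = 424.4 and Qs = 405.5.
Shortage = Qd - Qs = 424.4 - 405.5 = 18.9.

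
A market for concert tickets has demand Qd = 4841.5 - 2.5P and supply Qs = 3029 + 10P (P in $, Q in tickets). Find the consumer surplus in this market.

Consumer surplus = 4012288.2

Equating demand and supply, 4841.5 - 2.5P = 3029 + 10P gives 12.5P = 1812.5, so P* = 145.
Substitute back: Q* = 4841.5 - 2.5(145) = 4479.
Demand choke price (Qd = 0): P = 4841.5/2.5 = 1936.6. Consumer surplus = ½ × (1936.6 - 145) × 4479 = 4012288.2.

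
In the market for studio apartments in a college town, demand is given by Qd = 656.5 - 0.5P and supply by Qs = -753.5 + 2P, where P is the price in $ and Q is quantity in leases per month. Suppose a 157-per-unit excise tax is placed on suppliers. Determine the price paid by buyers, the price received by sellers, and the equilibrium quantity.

Suppliers keep P_s = P_b - 157 per unit, so supply in terms of the buyer price is Qs = -1067.5 + 2P_b.
Equate demand and the shifted supply: 656.5 - 0.5P_b = -1067.5 + 2P_b, giving 2.5P_b = 1724, so P_b = 689.6.
So P_s = 532.6 and the quantity traded is Q = 656.5 - 0.5(689.6) = 311.7.

P_b = 689.6, P_s = 532.6, Q = 311.7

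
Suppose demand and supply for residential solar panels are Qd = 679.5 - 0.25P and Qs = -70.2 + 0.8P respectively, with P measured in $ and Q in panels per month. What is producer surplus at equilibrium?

Producer surplus = 156875.625

Set Qd = Qs: 679.5 - 0.25P = -70.2 + 0.8P, so 749.7 = 1.05P and P* = 714.
Substitute back: Q* = 679.5 - 0.25(714) = 501.
Supply choke price (Qs = 0): P = 87.75. Producer surplus = ½ × (714 - 87.75) × 501 = 156875.625.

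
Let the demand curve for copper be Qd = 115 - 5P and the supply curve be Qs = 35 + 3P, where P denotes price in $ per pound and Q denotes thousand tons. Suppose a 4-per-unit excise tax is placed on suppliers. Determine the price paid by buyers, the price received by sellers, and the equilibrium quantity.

P_b = 11.5, P_s = 7.5, Q = 57.5

The tax drives a wedge P_b - P_s = 4. Substituting P_s = P_b - 4 into supply: Qs = 23 + 3P_b.
Set Qd = Qs: 115 - 5P_b = 23 + 3P_b, so 92 = 8P_b and P_b = 11.5.
Then P_s = 11.5 - 4 = 7.5 and Q = 115 - 5(11.5) = 57.5.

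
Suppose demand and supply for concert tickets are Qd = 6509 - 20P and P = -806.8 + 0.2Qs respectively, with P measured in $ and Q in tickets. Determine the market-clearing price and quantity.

In direct form, Qs = 4034 + 5P.
The market clears where 6509 - 20P = 4034 + 5P. Rearranging, 25P = 2475, hence P* = 99.
From the demand curve, Q* = 6509 - 20(99) = 4529.

P* = 99, Q* = 4529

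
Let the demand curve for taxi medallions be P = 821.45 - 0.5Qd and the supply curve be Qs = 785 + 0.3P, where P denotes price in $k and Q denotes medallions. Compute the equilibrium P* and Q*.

Inverting to quantity form: Qd = 1642.9 - 2P.
Equating demand and supply, 1642.9 - 2P = 785 + 0.3P gives 2.3P = 857.9, so P* = 373.
Then Q* = 1642.9 - 2(373) = 896.9.

P* = 373, Q* = 896.9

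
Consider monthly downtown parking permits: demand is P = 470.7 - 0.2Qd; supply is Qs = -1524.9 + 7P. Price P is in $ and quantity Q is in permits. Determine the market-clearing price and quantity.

Inverting to quantity form: Qd = 2353.5 - 5P.
Set Qd = Qs: 2353.5 - 5P = -1524.9 + 7P, so 3878.4 = 12P and P* = 323.2.
Then Q* = 2353.5 - 5(323.2) = 737.5.

P* = 323.2, Q* = 737.5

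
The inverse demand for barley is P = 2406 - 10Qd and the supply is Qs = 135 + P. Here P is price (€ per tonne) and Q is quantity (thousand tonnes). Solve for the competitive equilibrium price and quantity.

Rewriting in direct form: Qd = 240.6 - 0.1P.
At equilibrium Qd = Qs, so 240.6 - 0.1P = 135 + P; collecting terms, 105.6 = 1.1P and P* = 96.
Substitute back: Q* = 240.6 - 0.1(96) = 231.

P* = 96, Q* = 231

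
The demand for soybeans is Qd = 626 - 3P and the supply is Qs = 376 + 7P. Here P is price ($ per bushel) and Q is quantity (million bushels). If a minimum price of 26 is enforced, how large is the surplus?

At P = 26: Qd = 548 and Qs = 558.
Surplus = Qs - Qd = 558 - 548 = 10.

Surplus = 10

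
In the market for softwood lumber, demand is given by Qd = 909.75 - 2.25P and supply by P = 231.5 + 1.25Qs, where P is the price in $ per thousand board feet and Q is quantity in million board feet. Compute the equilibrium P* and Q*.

P* = 359, Q* = 102

Rewriting in direct form: Qs = -185.2 + 0.8P.
Set Qd = Qs: 909.75 - 2.25P = -185.2 + 0.8P, so 1094.95 = 3.05P and P* = 359.
Then Q* = 909.75 - 2.25(359) = 102.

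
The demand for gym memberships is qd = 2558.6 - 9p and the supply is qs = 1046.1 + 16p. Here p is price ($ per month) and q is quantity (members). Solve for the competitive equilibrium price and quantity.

p* = 60.5, q* = 2014.1

Set qd = qs: 2558.6 - 9p = 1046.1 + 16p, so 1512.5 = 25p and p* = 60.5.
From the demand curve, q* = 2558.6 - 9(60.5) = 2014.1.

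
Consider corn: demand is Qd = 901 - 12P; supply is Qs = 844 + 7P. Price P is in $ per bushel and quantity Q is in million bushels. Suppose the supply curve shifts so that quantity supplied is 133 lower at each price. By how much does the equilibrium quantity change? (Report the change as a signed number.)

Equating demand and supply, 901 - 12P = 844 + 7P gives 19P = 57, so P* = 3.
From the demand curve, Q* = 901 - 12(3) = 865.
After the shift, supply is Qs = 711 + 7P.
The new intersection has 190 = 19P, i.e. P = 10, Q = 781.
ΔQ = 781 - 865 = -84.

ΔQ = -84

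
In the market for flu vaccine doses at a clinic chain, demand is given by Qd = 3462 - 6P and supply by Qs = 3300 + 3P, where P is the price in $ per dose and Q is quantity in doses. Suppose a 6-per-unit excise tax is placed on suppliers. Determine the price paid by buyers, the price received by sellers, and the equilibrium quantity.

Suppliers keep P_s = P_b - 6 per unit, so supply in terms of the buyer price is Qs = 3282 + 3P_b.
Set Qd = Qs: 3462 - 6P_b = 3282 + 3P_b, so 180 = 9P_b and P_b = 20.
So P_s = 14 and the quantity traded is Q = 3462 - 6(20) = 3342.

P_b = 20, P_s = 14, Q = 3342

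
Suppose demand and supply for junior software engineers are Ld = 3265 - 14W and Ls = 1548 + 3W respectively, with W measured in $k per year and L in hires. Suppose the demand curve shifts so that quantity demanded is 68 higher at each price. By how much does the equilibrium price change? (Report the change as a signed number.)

The market clears where 3265 - 14W = 1548 + 3W. Rearranging, 17W = 1717, hence W* = 101.
Plugging W* into demand: L* = 3265 - 14(101) = 1851.
After the shift, demand is Ld = 3333 - 14W.
Re-solving, 17W = 1785 gives W = 105 and L = 1863.
ΔW = 105 - 101 = 4.

ΔW = 4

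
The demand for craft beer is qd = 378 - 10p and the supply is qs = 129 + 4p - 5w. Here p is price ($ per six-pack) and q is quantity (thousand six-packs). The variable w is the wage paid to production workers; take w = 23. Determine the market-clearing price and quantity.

p* = 26, q* = 118

With w = 23, supply is qs = 14 + 4p.
Equating demand and supply, 378 - 10p = 14 + 4p gives 14p = 364, so p* = 26.
Then q* = 378 - 10(26) = 118.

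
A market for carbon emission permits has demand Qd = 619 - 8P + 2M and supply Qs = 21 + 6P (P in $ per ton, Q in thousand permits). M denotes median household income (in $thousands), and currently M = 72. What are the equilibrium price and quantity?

P* = 53, Q* = 339

With M = 72, demand is Qd = 763 - 8P.
Equating demand and supply, 763 - 8P = 21 + 6P gives 14P = 742, so P* = 53.
Then Q* = 763 - 8(53) = 339.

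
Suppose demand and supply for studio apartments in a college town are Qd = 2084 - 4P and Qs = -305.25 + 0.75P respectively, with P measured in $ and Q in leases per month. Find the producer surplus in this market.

Producer surplus = 3456

At equilibrium Qd = Qs, so 2084 - 4P = -305.25 + 0.75P; collecting terms, 2389.25 = 4.75P and P* = 503.
Plugging P* into demand: Q* = 2084 - 4(503) = 72.
Supply choke price (Qs = 0): P = 407. Producer surplus = ½ × (503 - 407) × 72 = 3456.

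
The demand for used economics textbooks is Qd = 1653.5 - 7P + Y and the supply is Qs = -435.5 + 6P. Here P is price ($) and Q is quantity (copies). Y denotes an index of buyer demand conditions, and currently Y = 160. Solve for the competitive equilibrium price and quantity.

P* = 173, Q* = 602.5

With Y = 160, demand is Qd = 1813.5 - 7P.
Set Qd = Qs: 1813.5 - 7P = -435.5 + 6P, so 2249 = 13P and P* = 173.
Plugging P* into demand: Q* = 1813.5 - 7(173) = 602.5.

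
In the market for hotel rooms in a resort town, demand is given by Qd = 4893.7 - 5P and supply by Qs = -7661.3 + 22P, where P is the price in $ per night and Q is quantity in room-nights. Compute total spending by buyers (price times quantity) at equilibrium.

Set Qd = Qs: 4893.7 - 5P = -7661.3 + 22P, so 12555 = 27P and P* = 465.
Substitute back: Q* = 4893.7 - 5(465) = 2568.7.
Total spending by buyers = P* × Q* = 465 × 2568.7 = 1194445.5.

Total spending by buyers = 1194445.5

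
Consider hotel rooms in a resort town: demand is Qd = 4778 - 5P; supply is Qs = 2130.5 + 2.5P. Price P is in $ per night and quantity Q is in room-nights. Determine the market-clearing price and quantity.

P* = 353, Q* = 3013

The market clears where 4778 - 5P = 2130.5 + 2.5P. Rearranging, 7.5P = 2647.5, hence P* = 353.
Then Q* = 4778 - 5(353) = 3013.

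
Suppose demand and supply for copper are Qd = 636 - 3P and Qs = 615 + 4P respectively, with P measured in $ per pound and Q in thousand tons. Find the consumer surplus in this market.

At equilibrium Qd = Qs, so 636 - 3P = 615 + 4P; collecting terms, 21 = 7P and P* = 3.
From the demand curve, Q* = 636 - 3(3) = 627.
Demand choke price (Qd = 0): P = 636/3 = 212. Consumer surplus = ½ × (212 - 3) × 627 = 65521.5.

Consumer surplus = 65521.5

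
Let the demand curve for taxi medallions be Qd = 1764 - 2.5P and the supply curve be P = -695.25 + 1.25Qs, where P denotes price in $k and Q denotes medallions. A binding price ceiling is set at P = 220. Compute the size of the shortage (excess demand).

Solving each curve for Q: Qs = 556.2 + 0.8P.
At P = 220: Qd = 1214 and Qs = 732.2.
Shortage = Qd - Qs = 1214 - 732.2 = 481.8.

Shortage = 481.8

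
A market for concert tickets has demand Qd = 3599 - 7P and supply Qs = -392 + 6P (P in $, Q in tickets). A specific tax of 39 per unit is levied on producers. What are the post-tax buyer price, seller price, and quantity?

P_b = 325, P_s = 286, Q = 1324

Producers keep P_s = P_b - 39 per unit, so supply in terms of the buyer price is Qs = -626 + 6P_b.
Market clearing requires 3599 - 7P_b = -626 + 6P_b; hence 4225 = 13P_b and P_b = 325.
Then P_s = 325 - 39 = 286 and Q = 3599 - 7(325) = 1324.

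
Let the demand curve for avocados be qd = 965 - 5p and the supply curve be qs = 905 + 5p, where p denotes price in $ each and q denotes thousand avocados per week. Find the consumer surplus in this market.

At equilibrium qd = qs, so 965 - 5p = 905 + 5p; collecting terms, 60 = 10p and p* = 6.
From the demand curve, q* = 965 - 5(6) = 935.
Demand choke price (qd = 0): p = 965/5 = 193. Consumer surplus = ½ × (193 - 6) × 935 = 87422.5.

Consumer surplus = 87422.5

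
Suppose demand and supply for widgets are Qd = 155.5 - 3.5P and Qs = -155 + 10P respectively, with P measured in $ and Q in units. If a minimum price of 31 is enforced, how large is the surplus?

With P fixed at 31, quantity demanded is 47 and quantity supplied is 155.
Surplus = Qs - Qd = 155 - 47 = 108.

Surplus = 108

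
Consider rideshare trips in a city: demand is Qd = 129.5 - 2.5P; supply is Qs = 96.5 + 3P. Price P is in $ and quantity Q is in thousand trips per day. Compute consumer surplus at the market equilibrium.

Consumer surplus = 2622.05

The market clears where 129.5 - 2.5P = 96.5 + 3P. Rearranging, 5.5P = 33, hence P* = 6.
Plugging P* into demand: Q* = 129.5 - 2.5(6) = 114.5.
Demand choke price (Qd = 0): P = 129.5/2.5 = 51.8. Consumer surplus = ½ × (51.8 - 6) × 114.5 = 2622.05.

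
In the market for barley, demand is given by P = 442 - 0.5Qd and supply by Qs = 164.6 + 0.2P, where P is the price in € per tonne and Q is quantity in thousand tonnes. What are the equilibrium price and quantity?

In direct form, Qd = 884 - 2P.
Set Qd = Qs: 884 - 2P = 164.6 + 0.2P, so 719.4 = 2.2P and P* = 327.
Substitute back: Q* = 884 - 2(327) = 230.

P* = 327, Q* = 230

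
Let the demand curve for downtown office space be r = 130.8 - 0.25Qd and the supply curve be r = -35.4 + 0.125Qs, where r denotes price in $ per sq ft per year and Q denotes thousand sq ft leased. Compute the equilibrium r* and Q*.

Rewriting in direct form: Qd = 523.2 - 4r and Qs = 283.2 + 8r.
Equating demand and supply, 523.2 - 4r = 283.2 + 8r gives 12r = 240, so r* = 20.
From the demand curve, Q* = 523.2 - 4(20) = 443.2.

r* = 20, Q* = 443.2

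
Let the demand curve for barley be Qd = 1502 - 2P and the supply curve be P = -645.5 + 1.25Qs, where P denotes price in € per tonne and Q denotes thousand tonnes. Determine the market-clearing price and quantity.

P* = 352, Q* = 798

In direct form, Qs = 516.4 + 0.8P.
The market clears where 1502 - 2P = 516.4 + 0.8P. Rearranging, 2.8P = 985.6, hence P* = 352.
Substitute back: Q* = 1502 - 2(352) = 798.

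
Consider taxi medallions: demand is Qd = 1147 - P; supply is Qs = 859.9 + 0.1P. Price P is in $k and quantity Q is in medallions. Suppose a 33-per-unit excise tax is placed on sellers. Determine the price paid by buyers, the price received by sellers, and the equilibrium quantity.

Sellers keep P_s = P_b - 33 per unit, so supply in terms of the buyer price is Qs = 856.6 + 0.1P_b.
Market clearing requires 1147 - P_b = 856.6 + 0.1P_b; hence 290.4 = 1.1P_b and P_b = 264.
Then P_s = 264 - 33 = 231 and Q = 1147 - 264 = 883.

P_b = 264, P_s = 231, Q = 883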